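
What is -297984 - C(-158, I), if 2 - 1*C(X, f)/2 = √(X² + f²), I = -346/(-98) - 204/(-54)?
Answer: -297988 + 2*√4865411413/441 ≈ -2.9767e+5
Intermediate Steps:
I = 3223/441 (I = -346*(-1/98) - 204*(-1/54) = 173/49 + 34/9 = 3223/441 ≈ 7.3084)
C(X, f) = 4 - 2*√(X² + f²)
-297984 - C(-158, I) = -297984 - (4 - 2*√((-158)² + (3223/441)²)) = -297984 - (4 - 2*√(24964 + 10387729/194481)) = -297984 - (4 - 2*√4865411413/441) = -297984 + (-4 + 2*√4865411413/441) = -297988 + 2*√4865411413/441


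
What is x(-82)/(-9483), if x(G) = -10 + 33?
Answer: -23/9483 ≈ -0.0024254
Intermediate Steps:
x(G) = 23
x(-82)/(-9483) = 23/(-9483) = 23*(-1/9483) = -23/9483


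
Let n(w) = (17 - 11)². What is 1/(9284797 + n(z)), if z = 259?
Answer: 1/9284833 ≈ 1.0770e-7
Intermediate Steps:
n(w) = 36 (n(w) = 6² = 36)
1/(9284797 + n(z)) = 1/(9284797 + 36) = 1/9284833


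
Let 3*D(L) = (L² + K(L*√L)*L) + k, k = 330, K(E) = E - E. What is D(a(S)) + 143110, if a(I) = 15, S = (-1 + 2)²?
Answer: 143295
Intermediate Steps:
S = 1 (S = 1² = 1)
K(E) = 0
D(L) = 110 + L²/3 (D(L) = ((L² + 0*L) + 330)/3 = ((L² + 0) + 330)/3 = (L² + 330)/3 = (330 + L²)/3 = 110 + L²/3)
D(a(S)) + 143110 = (110 + (⅓)*15²) + 143110 = (110 + (⅓)*225) + 143110 = (110 + 75) + 143110 = 185 + 143110 = 143295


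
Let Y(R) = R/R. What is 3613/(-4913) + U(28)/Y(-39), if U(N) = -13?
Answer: -67482/4913 ≈ -13.735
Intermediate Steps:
Y(R) = 1
3613/(-4913) + U(28)/Y(-39) = 3613/(-4913) - 13/1 = 3613*(-1/4913) - 13*1 = -3613/4913 - 13 = -67482/4913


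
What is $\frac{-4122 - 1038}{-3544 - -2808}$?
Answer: $\frac{645}{92} \approx 7.0109$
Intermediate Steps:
$\frac{-4122 - 1038}{-3544 - -2808} = - \frac{5160}{-3544 + 2808} = - \frac{5160}{-736} = \left(-5160\right) \left(- \frac{1}{736}\right) = \frac{645}{92}$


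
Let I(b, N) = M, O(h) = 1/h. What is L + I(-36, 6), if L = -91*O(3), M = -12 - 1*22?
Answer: -193/3 ≈ -64.333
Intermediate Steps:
M = -34 (M = -12 - 22 = -34)
I(b, N) = -34
L = -91/3 ≈ -30.333
L + I(-36, 6) = -91/3 - 34 = -193/3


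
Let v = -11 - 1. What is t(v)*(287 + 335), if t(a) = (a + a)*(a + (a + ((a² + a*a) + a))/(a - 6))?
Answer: 398080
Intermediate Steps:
v = -12
t(a) = 2*a*(a + (2*a + 2*a²)/(-6 + a)) (t(a) = (2*a)*(a + (a + ((a² + a²) + a))/(-6 + a)) = (2*a)*(a + (a + (2*a² + a))/(-6 + a)) = (2*a)*(a + (a + (a + 2*a²))/(-6 + a)) = (2*a)*(a + (2*a + 2*a²)/(-6 + a)) = 2*a*(a + (2*a + 2*a²)/(-6 + a)))
t(v)*(287 + 335) = ((-12)²*(-8 + 6*(-12))/(-6 - 12))*(287 + 335) = (144*(-8 - 72)/(-18))*622 = (144*(-1/18)*(-80))*622 = 640*622 = 398080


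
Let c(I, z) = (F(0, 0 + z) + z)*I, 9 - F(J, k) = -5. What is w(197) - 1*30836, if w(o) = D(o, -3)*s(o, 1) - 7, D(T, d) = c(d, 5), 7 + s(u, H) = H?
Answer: -30501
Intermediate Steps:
F(J, k) = 14 (F(J, k) = 9 - 1*(-5) = 9 + 5 = 14)
s(u, H) = -7 + H
c(I, z) = I*(14 + z) (c(I, z) = (14 + z)*I = I*(14 + z))
D(T, d) = 19*d (D(T, d) = d*(14 + 5) = d*19 = 19*d)
w(o) = 335 (w(o) = (19*(-3))*(-7 + 1) - 7 = -57*(-6) - 7 = 342 - 7 = 335)
w(197) - 1*30836 = 335 - 1*30836 = 335 - 30836 = -30501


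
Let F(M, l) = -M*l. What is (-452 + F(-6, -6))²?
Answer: 238144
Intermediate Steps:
F(M, l) = -M*l
(-452 + F(-6, -6))² = (-452 - 1*(-6)*(-6))² = (-452 - 36)² = (-488)² = 238144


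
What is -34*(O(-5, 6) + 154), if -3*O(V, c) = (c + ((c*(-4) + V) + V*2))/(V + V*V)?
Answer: -52547/10 ≈ -5254.7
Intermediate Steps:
O(V, c) = -(-3*c + 3*V)/(3*(V + V**2)) (O(V, c) = -(c + ((c*(-4) + V) + V*2))/(3*(V + V*V)) = -(c + ((-4*c + V) + 2*V))/(3*(V + V**2)) = -(c + ((V - 4*c) + 2*V))/(3*(V + V**2)) = -(c + (-4*c + 3*V))/(3*(V + V**2)) = -(-3*c + 3*V)/(3*(V + V**2)))
-34*(O(-5, 6) + 154) = -34*((6 - 1*(-5))/((-5)*(1 - 5)) + 154) = -34*(-1/5*(6 + 5)/(-4) + 154) = -34*(-1/5*(-1/4)*11 + 154) = -34*(11/20 + 154) = -34*3091/20 = -52547/10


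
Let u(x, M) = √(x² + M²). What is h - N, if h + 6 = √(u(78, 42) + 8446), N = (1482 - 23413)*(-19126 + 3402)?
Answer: -344843050 + √(8446 + 6*√218) ≈ -3.4484e+8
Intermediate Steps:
u(x, M) = √(M² + x²)
N = 344843044 (N = -21931*(-15724) = 344843044)
h = -6 + √(8446 + 6*√218) (h = -6 + √(√(42² + 78²) + 8446) = -6 + √(√(1764 + 6084) + 8446) = -6 + √(√7848 + 8446) = -6 + √(6*√218 + 8446) = -6 + √(8446 + 6*√218) ≈ 86.383)
h - N = (-6 + √(8446 + 6*√218)) - 1*344843044 = (-6 + √(8446 + 6*√218)) - 344843044 = -344843050 + √(8446 + 6*√218)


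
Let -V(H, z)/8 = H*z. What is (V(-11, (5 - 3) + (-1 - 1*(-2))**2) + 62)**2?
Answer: 106276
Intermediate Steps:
V(H, z) = -8*H*z
(V(-11, (5 - 3) + (-1 - 1*(-2))**2) + 62)**2 = (-8*(-11)*((5 - 3) + (-1 - 1*(-2))**2) + 62)**2 = (-8*(-11)*(2 + (-1 + 2)**2) + 62)**2 = (-8*(-11)*(2 + 1**2) + 62)**2 = (-8*(-11)*(2 + 1) + 62)**2 = (-8*(-11)*3 + 62)**2 = (264 + 62)**2 = 326**2 = 106276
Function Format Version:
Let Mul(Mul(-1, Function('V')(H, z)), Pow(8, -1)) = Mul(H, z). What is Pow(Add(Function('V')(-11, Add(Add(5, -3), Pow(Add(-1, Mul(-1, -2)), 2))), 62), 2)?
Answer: 106276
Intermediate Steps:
Function('V')(H, z) = Mul(-8, H, z) (Function('V')(H, z) = Mul(-8, Mul(H, z)) = Mul(-8, H, z))
Pow(Add(Function('V')(-11, Add(Add(5, -3), Pow(Add(-1, Mul(-1, -2)), 2))), 62), 2) = Pow(Add(Mul(-8, -11, Add(Add(5, -3), Pow(Add(-1, Mul(-1, -2)), 2))), 62), 2) = Pow(Add(Mul(-8, -11, Add(2, Pow(Add(-1, 2), 2))), 62), 2) = Pow(Add(Mul(-8, -11, Add(2, Pow(1, 2))), 62), 2) = Pow(Add(Mul(-8, -11, Add(2, 1)), 62), 2) = Pow(Add(Mul(-8, -11, 3), 62), 2) = Pow(Add(264, 62), 2) = Pow(326, 2) = 106276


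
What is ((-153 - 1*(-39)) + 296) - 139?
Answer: 43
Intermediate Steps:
((-153 - 1*(-39)) + 296) - 139 = ((-153 + 39) + 296) - 139 = (-114 + 296) - 139 = 182 - 139 = 43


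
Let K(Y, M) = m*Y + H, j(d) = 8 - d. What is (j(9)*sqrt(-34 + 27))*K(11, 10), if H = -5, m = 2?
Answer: -17*I*sqrt(7) ≈ -44.978*I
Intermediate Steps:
K(Y, M) = -5 + 2*Y (K(Y, M) = 2*Y - 5 = -5 + 2*Y)
(j(9)*sqrt(-34 + 27))*K(11, 10) = ((8 - 1*9)*sqrt(-34 + 27))*(-5 + 2*11) = ((8 - 9)*sqrt(-7))*(-5 + 22) = -I*sqrt(7)*17 = -17*I*sqrt(7)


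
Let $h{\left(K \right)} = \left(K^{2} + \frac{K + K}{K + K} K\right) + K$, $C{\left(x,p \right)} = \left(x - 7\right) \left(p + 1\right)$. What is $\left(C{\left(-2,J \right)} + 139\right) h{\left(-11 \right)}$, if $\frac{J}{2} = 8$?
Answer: $-1386$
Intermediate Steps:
$J = 16$ ($J = 2 \cdot 8 = 16$)
$C{\left(x,p \right)} = \left(1 + p\right) \left(-7 + x\right)$ ($C{\left(x,p \right)} = \left(-7 + x\right) \left(1 + p\right) = \left(1 + p\right) \left(-7 + x\right)$)
$h{\left(K \right)} = K^{2} + 2 K$ ($h{\left(K \right)} = \left(K^{2} + \frac{2 K}{2 K} K\right) + K = \left(K^{2} + 2 K \frac{1}{2 K} K\right) + K = \left(K^{2} + 1 K\right) + K = \left(K^{2} + K\right) + K = \left(K + K^{2}\right) + K = K^{2} + 2 K$)
$\left(C{\left(-2,J \right)} + 139\right) h{\left(-11 \right)} = \left(\left(-7 - 2 - 112 + 16 \left(-2\right)\right) + 139\right) \left(- 11 \left(2 - 11\right)\right) = \left(\left(-7 - 2 - 112 - 32\right) + 139\right) \left(\left(-11\right) \left(-9\right)\right) = \left(-153 + 139\right) 99 = \left(-14\right) 99 = -1386$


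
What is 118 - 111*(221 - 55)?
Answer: -18308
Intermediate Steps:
118 - 111*(221 - 55) = 118 - 111*166 = 118 - 18426 = -18308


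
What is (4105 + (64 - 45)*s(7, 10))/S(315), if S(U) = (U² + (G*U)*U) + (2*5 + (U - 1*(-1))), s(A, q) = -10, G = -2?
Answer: -3915/98899 ≈ -0.039586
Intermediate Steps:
S(U) = 11 + U - U² (S(U) = (U² + (-2*U)*U) + (2*5 + (U - 1*(-1))) = (U² - 2*U²) + (10 + (U + 1)) = -U² + (10 + (1 + U)) = -U² + (11 + U) = 11 + U - U²)
(4105 + (64 - 45)*s(7, 10))/S(315) = (4105 + (64 - 45)*(-10))/(11 + 315 - 1*315²) = (4105 + 19*(-10))/(11 + 315 - 1*99225) = (4105 - 190)/(11 + 315 - 99225) = 3915/(-98899) = 3915*(-1/98899) = -3915/98899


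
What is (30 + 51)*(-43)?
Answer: -3483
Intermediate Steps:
(30 + 51)*(-43) = 81*(-43) = -3483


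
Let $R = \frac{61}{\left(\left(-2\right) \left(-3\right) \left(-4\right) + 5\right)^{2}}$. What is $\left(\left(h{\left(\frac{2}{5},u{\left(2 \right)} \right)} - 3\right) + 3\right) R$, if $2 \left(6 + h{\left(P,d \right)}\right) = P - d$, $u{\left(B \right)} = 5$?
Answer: $- \frac{5063}{3610} \approx -1.4025$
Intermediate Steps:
$h{\left(P,d \right)} = -6 + \frac{P}{2} - \frac{d}{2}$ ($h{\left(P,d \right)} = -6 + \frac{P - d}{2} = -6 + \left(\frac{P}{2} - \frac{d}{2}\right) = -6 + \frac{P}{2} - \frac{d}{2}$)
$R = \frac{61}{361}$ ($R = \frac{61}{\left(6 \left(-4\right) + 5\right)^{2}} = \frac{61}{\left(-24 + 5\right)^{2}} = \frac{61}{\left(-19\right)^{2}} = \frac{61}{361} \approx 0.16898$)
$\left(\left(h{\left(\frac{2}{5},u{\left(2 \right)} \right)} - 3\right) + 3\right) R = \left(\left(\left(-6 + \frac{2 \cdot \frac{1}{5}}{2} - \frac{5}{2}\right) - 3\right) + 3\right) \frac{61}{361} = \left(\left(\left(-6 + \frac{1}{2} \cdot \frac{2}{5} - \frac{5}{2}\right) - 3\right) + 3\right) \frac{61}{361} = \left(\left(\left(-6 + \frac{1}{5} - \frac{5}{2}\right) - 3\right) + 3\right) \frac{61}{361} = \left(\left(- \frac{83}{10} - 3\right) + 3\right) \frac{61}{361} = \left(- \frac{113}{10} + 3\right) \frac{61}{361} = \left(- \frac{83}{10}\right) \frac{61}{361} = - \frac{5063}{3610}$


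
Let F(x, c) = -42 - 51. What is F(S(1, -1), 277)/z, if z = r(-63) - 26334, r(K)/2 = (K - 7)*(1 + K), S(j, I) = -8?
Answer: 93/17654 ≈ 0.0052679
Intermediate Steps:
r(K) = 2*(1 + K)*(-7 + K) (r(K) = 2*((K - 7)*(1 + K)) = 2*((-7 + K)*(1 + K)) = 2*((1 + K)*(-7 + K)) = 2*(1 + K)*(-7 + K))
F(x, c) = -93
z = -17654 (z = (-14 - 12*(-63) + 2*(-63)**2) - 26334 = (-14 + 756 + 2*3969) - 26334 = (-14 + 756 + 7938) - 26334 = 8680 - 26334 = -17654)
F(S(1, -1), 277)/z = -93/(-17654) = -93*(-1/17654) = 93/17654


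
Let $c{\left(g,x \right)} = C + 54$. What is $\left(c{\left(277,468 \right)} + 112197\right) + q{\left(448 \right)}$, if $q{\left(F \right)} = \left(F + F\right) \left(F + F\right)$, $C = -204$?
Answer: $914863$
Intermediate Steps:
$c{\left(g,x \right)} = -150$ ($c{\left(g,x \right)} = -204 + 54 = -150$)
$q{\left(F \right)} = 4 F^{2}$ ($q{\left(F \right)} = 2 F 2 F = 4 F^{2}$)
$\left(c{\left(277,468 \right)} + 112197\right) + q{\left(448 \right)} = \left(-150 + 112197\right) + 4 \cdot 448^{2} = 112047 + 4 \cdot 200704 = 112047 + 802816 = 914863$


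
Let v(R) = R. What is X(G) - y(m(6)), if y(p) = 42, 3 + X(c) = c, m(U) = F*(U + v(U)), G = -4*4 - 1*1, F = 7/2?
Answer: -62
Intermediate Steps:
F = 7/2 (F = 7*(1/2) = 7/2 ≈ 3.5000)
G = -17 (G = -16 - 1 = -17)
m(U) = 7*U (m(U) = 7*(U + U)/2 = 7*(2*U)/2 = 7*U)
X(c) = -3 + c
X(G) - y(m(6)) = (-3 - 17) - 1*42 = -20 - 42 = -62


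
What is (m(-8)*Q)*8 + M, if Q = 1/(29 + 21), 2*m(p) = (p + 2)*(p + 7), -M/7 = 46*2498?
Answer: -20108888/25 ≈ -8.0436e+5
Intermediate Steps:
M = -804356 (M = -322*2498 = -7*114908 = -804356)
m(p) = (2 + p)*(7 + p)/2 (m(p) = ((p + 2)*(p + 7))/2 = ((2 + p)*(7 + p))/2 = (2 + p)*(7 + p)/2)
Q = 1/50 ≈ 0.020000
(m(-8)*Q)*8 + M = ((7 + (½)*(-8)² + (9/2)*(-8))*(1/50))*8 - 804356 = ((7 + (½)*64 - 36)*(1/50))*8 - 804356 = ((7 + 32 - 36)*(1/50))*8 - 804356 = (3*(1/50))*8 - 804356 = (3/50)*8 - 804356 = 12/25 - 804356 = -20108888/25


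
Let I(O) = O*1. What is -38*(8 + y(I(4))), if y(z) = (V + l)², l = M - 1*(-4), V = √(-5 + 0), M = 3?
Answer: -1976 - 532*I*√5 ≈ -1976.0 - 1189.6*I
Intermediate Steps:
I(O) = O
V = I*√5 (V = √(-5) = I*√5 ≈ 2.2361*I)
l = 7 (l = 3 - 1*(-4) = 3 + 4 = 7)
y(z) = (7 + I*√5)² (y(z) = (I*√5 + 7)² = (7 + I*√5)²)
-38*(8 + y(I(4))) = -38*(8 + (7 + I*√5)²) = -304 - 38*(7 + I*√5)²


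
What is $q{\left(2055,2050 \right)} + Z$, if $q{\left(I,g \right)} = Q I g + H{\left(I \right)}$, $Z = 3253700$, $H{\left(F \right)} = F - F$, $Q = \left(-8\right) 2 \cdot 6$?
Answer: $-401170300$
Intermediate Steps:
$Q = -96$ ($Q = \left(-16\right) 6 = -96$)
$H{\left(F \right)} = 0$
$q{\left(I,g \right)} = - 96 I g$ ($q{\left(I,g \right)} = - 96 I g + 0 = - 96 I g$)
$q{\left(2055,2050 \right)} + Z = \left(-96\right) 2055 \cdot 2050 + 3253700 = -404424000 + 3253700 = -401170300$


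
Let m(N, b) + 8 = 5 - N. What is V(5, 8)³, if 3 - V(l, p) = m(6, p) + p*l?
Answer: -21952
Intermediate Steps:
m(N, b) = -3 - N (m(N, b) = -8 + (5 - N) = -3 - N)
V(l, p) = 12 - l*p (V(l, p) = 3 - ((-3 - 1*6) + p*l) = 3 - ((-3 - 6) + l*p) = 3 - (-9 + l*p) = 3 + (9 - l*p) = 12 - l*p)
V(5, 8)³ = (12 - 1*5*8)³ = (12 - 40)³ = (-28)³ = -21952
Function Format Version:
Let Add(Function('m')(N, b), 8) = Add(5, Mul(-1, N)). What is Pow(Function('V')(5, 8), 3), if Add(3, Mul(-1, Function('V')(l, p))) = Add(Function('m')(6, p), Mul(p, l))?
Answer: -21952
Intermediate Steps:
Function('m')(N, b) = Add(-3, Mul(-1, N)) (Function('m')(N, b) = Add(-8, Add(5, Mul(-1, N))) = Add(-3, Mul(-1, N)))
Function('V')(l, p) = Add(12, Mul(-1, l, p)) (Function('V')(l, p) = Add(3, Mul(-1, Add(Add(-3, Mul(-1, 6)), Mul(p, l)))) = Add(3, Mul(-1, Add(Add(-3, -6), Mul(l, p)))) = Add(3, Mul(-1, Add(-9, Mul(l, p)))) = Add(3, Add(9, Mul(-1, l, p))) = Add(12, Mul(-1, l, p)))
Pow(Function('V')(5, 8), 3) = Pow(Add(12, Mul(-1, 5, 8)), 3) = Pow(Add(12, -40), 3) = Pow(-28, 3) = -21952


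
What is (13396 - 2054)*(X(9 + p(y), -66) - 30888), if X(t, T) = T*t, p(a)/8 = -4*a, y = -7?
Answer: -524748972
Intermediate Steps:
p(a) = -32*a (p(a) = 8*(-4*a) = -32*a)
(13396 - 2054)*(X(9 + p(y), -66) - 30888) = (13396 - 2054)*(-66*(9 - 32*(-7)) - 30888) = 11342*(-66*(9 + 224) - 30888) = 11342*(-66*233 - 30888) = 11342*(-15378 - 30888) = 11342*(-46266) = -524748972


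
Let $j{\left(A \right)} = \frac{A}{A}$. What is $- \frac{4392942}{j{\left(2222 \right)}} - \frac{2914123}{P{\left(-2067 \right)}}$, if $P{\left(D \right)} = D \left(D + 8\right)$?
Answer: $- \frac{644695089581}{146757} \approx -4.3929 \cdot 10^{6}$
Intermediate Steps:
$P{\left(D \right)} = D \left(8 + D\right)$
$j{\left(A \right)} = 1$
$- \frac{4392942}{j{\left(2222 \right)}} - \frac{2914123}{P{\left(-2067 \right)}} = - \frac{4392942}{1} - \frac{2914123}{\left(-2067\right) \left(8 - 2067\right)} = \left(-4392942\right) 1 - \frac{2914123}{\left(-2067\right) \left(-2059\right)} = -4392942 - \frac{2914123}{4255953} = -4392942 - \frac{100487}{146757} = - \frac{644695089581}{146757}$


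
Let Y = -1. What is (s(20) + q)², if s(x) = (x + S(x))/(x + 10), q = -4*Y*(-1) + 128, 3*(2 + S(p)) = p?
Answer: 31550689/2025 ≈ 15581.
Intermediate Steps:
S(p) = -2 + p/3
q = 124 (q = -(-4)*(-1) + 128 = -4*1 + 128 = -4 + 128 = 124)
s(x) = (-2 + 4*x/3)/(10 + x) (s(x) = (x + (-2 + x/3))/(x + 10) = (-2 + 4*x/3)/(10 + x))
(s(20) + q)² = (2*(-3 + 2*20)/(3*(10 + 20)) + 124)² = ((⅔)*(-3 + 40)/30 + 124)² = ((⅔)*(1/30)*37 + 124)² = (37/45 + 124)² = (5617/45)² = 31550689/2025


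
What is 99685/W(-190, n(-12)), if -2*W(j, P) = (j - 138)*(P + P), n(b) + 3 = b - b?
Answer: -99685/984 ≈ -101.31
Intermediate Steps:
n(b) = -3 (n(b) = -3 + (b - b) = -3 + 0 = -3)
W(j, P) = -P*(-138 + j) (W(j, P) = -(j - 138)*(P + P)/2 = -(-138 + j)*2*P/2 = -P*(-138 + j))
99685/W(-190, n(-12)) = 99685/((-3*(138 - 1*(-190)))) = 99685/((-3*(138 + 190))) = 99685/((-3*328)) = 99685/(-984) = 99685*(-1/984) = -99685/984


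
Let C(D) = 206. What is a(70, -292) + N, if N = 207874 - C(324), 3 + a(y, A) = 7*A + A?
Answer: 205329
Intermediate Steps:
a(y, A) = -3 + 8*A (a(y, A) = -3 + (7*A + A) = -3 + 8*A)
N = 207668 (N = 207874 - 1*206 = 207874 - 206 = 207668)
a(70, -292) + N = (-3 + 8*(-292)) + 207668 = (-3 - 2336) + 207668 = -2339 + 207668 = 205329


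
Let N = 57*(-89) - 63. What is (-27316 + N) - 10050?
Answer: -42502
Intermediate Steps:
N = -5136 (N = -5073 - 63 = -5136)
(-27316 + N) - 10050 = (-27316 - 5136) - 10050 = -32452 - 10050 = -42502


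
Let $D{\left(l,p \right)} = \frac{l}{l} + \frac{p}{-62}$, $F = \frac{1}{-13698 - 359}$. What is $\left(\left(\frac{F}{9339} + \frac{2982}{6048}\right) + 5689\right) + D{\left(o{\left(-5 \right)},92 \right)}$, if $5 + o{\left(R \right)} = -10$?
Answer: $\frac{1111303254901529}{195342144624} \approx 5689.0$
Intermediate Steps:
$o{\left(R \right)} = -15$ ($o{\left(R \right)} = -5 - 10 = -15$)
$F = - \frac{1}{14057}$ ($F = \frac{1}{-14057} = - \frac{1}{14057} \approx -7.1139 \cdot 10^{-5}$)
$D{\left(l,p \right)} = 1 - \frac{p}{62}$ ($D{\left(l,p \right)} = 1 + p \left(- \frac{1}{62}\right) = 1 - \frac{p}{62}$)
$\left(\left(\frac{F}{9339} + \frac{2982}{6048}\right) + 5689\right) + D{\left(o{\left(-5 \right)},92 \right)} = \left(\left(- \frac{1}{14057 \cdot 9339} + \frac{2982}{6048}\right) + 5689\right) + \left(1 - \frac{46}{31}\right) = \left(\left(\left(- \frac{1}{14057}\right) \frac{1}{9339} + 2982 \cdot \frac{1}{6048}\right) + 5689\right) + \left(1 - \frac{46}{31}\right) = \left(\left(- \frac{1}{131278323} + \frac{71}{144}\right) + 5689\right) - \frac{15}{31} = \left(\frac{3106920263}{6301359504} + 5689\right) - \frac{15}{31} = \frac{35851541138519}{6301359504} - \frac{15}{31} = \frac{1111303254901529}{195342144624}$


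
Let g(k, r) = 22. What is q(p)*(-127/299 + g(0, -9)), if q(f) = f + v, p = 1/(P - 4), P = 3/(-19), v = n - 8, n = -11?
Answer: -9805520/23621 ≈ -415.12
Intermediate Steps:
v = -19 (v = -11 - 8 = -19)
P = -3/19 (P = 3*(-1/19) = -3/19 ≈ -0.15789)
p = -19/79 (p = 1/(-3/19 - 4) = 1/(-79/19) = -19/79 ≈ -0.24051)
q(f) = -19 + f (q(f) = f - 19 = -19 + f)
q(p)*(-127/299 + g(0, -9)) = (-19 - 19/79)*(-127/299 + 22) = -1520*(-127*1/299 + 22)/79 = -1520*(-127/299 + 22)/79 = -1520/79*6451/299 = -9805520/23621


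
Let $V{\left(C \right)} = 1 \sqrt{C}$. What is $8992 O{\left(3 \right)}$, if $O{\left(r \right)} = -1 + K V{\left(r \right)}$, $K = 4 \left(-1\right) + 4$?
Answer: $-8992$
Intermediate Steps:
$V{\left(C \right)} = \sqrt{C}$
$K = 0$ ($K = -4 + 4 = 0$)
$O{\left(r \right)} = -1$ ($O{\left(r \right)} = -1 + 0 \sqrt{r} = -1 + 0 = -1$)
$8992 O{\left(3 \right)} = 8992 \left(-1\right) = -8992$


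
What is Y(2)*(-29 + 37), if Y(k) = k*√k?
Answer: 16*√2 ≈ 22.627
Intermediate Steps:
Y(k) = k^(3/2)
Y(2)*(-29 + 37) = 2^(3/2)*(-29 + 37) = (2*√2)*8 = 16*√2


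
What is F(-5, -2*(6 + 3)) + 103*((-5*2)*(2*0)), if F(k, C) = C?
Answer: -18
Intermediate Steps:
F(-5, -2*(6 + 3)) + 103*((-5*2)*(2*0)) = -2*(6 + 3) + 103*((-5*2)*(2*0)) = -2*9 + 103*(-10*0) = -18 + 103*0 = -18 + 0 = -18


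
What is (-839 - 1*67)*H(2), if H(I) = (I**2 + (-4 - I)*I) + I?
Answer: 5436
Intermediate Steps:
H(I) = I + I**2 + I*(-4 - I) (H(I) = (I**2 + I*(-4 - I)) + I = I + I**2 + I*(-4 - I))
(-839 - 1*67)*H(2) = (-839 - 1*67)*(-3*2) = (-839 - 67)*(-6) = -906*(-6) = 5436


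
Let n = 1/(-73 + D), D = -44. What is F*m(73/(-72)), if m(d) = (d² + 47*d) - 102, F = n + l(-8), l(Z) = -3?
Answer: 651937/1458 ≈ 447.14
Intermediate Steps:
n = -1/117 (n = 1/(-73 - 44) = 1/(-117) = -1/117 ≈ -0.0085470)
F = -352/117 (F = -1/117 - 3 = -352/117 ≈ -3.0085)
m(d) = -102 + d² + 47*d
F*m(73/(-72)) = -352*(-102 + (73/(-72))² + 47*(73/(-72)))/117 = -352*(-102 + (73*(-1/72))² + 47*(73*(-1/72)))/117 = -352*(-102 + (-73/72)² + 47*(-73/72))/117 = -352*(-102 + 5329/5184 - 3431/72)/117 = -352/117*(-770471/5184) = 651937/1458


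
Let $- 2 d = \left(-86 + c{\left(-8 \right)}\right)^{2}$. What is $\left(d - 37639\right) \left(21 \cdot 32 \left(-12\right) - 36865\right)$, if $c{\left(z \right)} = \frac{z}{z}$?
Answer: $\frac{3706777287}{2} \approx 1.8534 \cdot 10^{9}$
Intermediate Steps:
$c{\left(z \right)} = 1$
$d = - \frac{7225}{2}$ ($d = - \frac{\left(-86 + 1\right)^{2}}{2} = - \frac{\left(-85\right)^{2}}{2} = \left(- \frac{1}{2}\right) 7225 = - \frac{7225}{2} \approx -3612.5$)
$\left(d - 37639\right) \left(21 \cdot 32 \left(-12\right) - 36865\right) = \left(- \frac{7225}{2} - 37639\right) \left(21 \cdot 32 \left(-12\right) - 36865\right) = - \frac{82503 \left(672 \left(-12\right) - 36865\right)}{2} = - \frac{82503 \left(-8064 - 36865\right)}{2} = \left(- \frac{82503}{2}\right) \left(-44929\right) = \frac{3706777287}{2}$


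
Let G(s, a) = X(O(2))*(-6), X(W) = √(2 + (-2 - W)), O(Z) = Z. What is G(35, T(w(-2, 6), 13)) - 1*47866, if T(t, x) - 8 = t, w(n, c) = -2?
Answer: -47866 - 6*I*√2 ≈ -47866.0 - 8.4853*I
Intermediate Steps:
T(t, x) = 8 + t
X(W) = √(-W)
G(s, a) = -6*I*√2 (G(s, a) = √(-1*2)*(-6) = √(-2)*(-6) = (I*√2)*(-6) = -6*I*√2)
G(35, T(w(-2, 6), 13)) - 1*47866 = -6*I*√2 - 1*47866 = -6*I*√2 - 47866 = -47866 - 6*I*√2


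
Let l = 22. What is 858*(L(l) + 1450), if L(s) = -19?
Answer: 1227798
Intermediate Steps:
858*(L(l) + 1450) = 858*(-19 + 1450) = 858*1431 = 1227798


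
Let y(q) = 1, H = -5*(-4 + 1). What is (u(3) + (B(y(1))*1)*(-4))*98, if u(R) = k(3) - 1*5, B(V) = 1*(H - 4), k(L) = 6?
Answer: -4214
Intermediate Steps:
H = 15 (H = -5*(-3) = 15)
B(V) = 11 (B(V) = 1*(15 - 4) = 1*11 = 11)
u(R) = 1 (u(R) = 6 - 1*5 = 6 - 5 = 1)
(u(3) + (B(y(1))*1)*(-4))*98 = (1 + (11*1)*(-4))*98 = (1 + 11*(-4))*98 = (1 - 44)*98 = -43*98 = -4214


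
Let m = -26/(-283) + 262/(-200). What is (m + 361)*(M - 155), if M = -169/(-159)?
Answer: -62302599413/1124925 ≈ -55384.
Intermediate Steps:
M = 169/159 (M = -169*(-1/159) = 169/159 ≈ 1.0629)
m = -34473/28300 (m = -26*(-1/283) + 262*(-1/200) = 26/283 - 131/100 = -34473/28300 ≈ -1.2181)
(m + 361)*(M - 155) = (-34473/28300 + 361)*(169/159 - 155) = (10181827/28300)*(-24476/159) = -62302599413/1124925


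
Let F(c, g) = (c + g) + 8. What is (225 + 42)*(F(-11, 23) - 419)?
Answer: -106533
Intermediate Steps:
F(c, g) = 8 + c + g
(225 + 42)*(F(-11, 23) - 419) = (225 + 42)*((8 - 11 + 23) - 419) = 267*(20 - 419) = 267*(-399) = -106533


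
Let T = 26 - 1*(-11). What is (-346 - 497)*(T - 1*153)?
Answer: 97788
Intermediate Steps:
T = 37 (T = 26 + 11 = 37)
(-346 - 497)*(T - 1*153) = (-346 - 497)*(37 - 1*153) = -843*(37 - 153) = -843*(-116) = 97788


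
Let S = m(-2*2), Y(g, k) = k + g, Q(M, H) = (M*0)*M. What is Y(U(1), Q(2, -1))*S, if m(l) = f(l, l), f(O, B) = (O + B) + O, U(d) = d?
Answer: -12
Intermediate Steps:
Q(M, H) = 0 (Q(M, H) = 0*M = 0)
f(O, B) = B + 2*O (f(O, B) = (B + O) + O = B + 2*O)
Y(g, k) = g + k
m(l) = 3*l (m(l) = l + 2*l = 3*l)
S = -12 (S = 3*(-2*2) = 3*(-4) = -12)
Y(U(1), Q(2, -1))*S = (1 + 0)*(-12) = 1*(-12) = -12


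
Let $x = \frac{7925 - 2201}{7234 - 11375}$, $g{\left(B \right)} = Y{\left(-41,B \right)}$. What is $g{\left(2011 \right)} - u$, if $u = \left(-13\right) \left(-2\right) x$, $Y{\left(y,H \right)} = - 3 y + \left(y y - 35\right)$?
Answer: $\frac{7474253}{4141} \approx 1804.9$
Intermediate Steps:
$Y{\left(y,H \right)} = -35 + y^{2} - 3 y$ ($Y{\left(y,H \right)} = - 3 y + \left(y^{2} - 35\right) = - 3 y + \left(-35 + y^{2}\right) = -35 + y^{2} - 3 y$)
$g{\left(B \right)} = 1769$ ($g{\left(B \right)} = -35 + \left(-41\right)^{2} - -123 = -35 + 1681 + 123 = 1769$)
$x = - \frac{5724}{4141}$ ($x = \frac{5724}{-4141} = 5724 \left(- \frac{1}{4141}\right) = - \frac{5724}{4141} \approx -1.3823$)
$u = - \frac{148824}{4141}$ ($u = \left(-13\right) \left(-2\right) \left(- \frac{5724}{4141}\right) = 26 \left(- \frac{5724}{4141}\right) = - \frac{148824}{4141} \approx -35.939$)
$g{\left(2011 \right)} - u = 1769 - - \frac{148824}{4141} = 1769 + \frac{148824}{4141} = \frac{7474253}{4141}$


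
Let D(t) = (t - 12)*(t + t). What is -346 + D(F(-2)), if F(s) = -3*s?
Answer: -418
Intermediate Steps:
D(t) = 2*t*(-12 + t) (D(t) = (-12 + t)*(2*t) = 2*t*(-12 + t))
-346 + D(F(-2)) = -346 + 2*(-3*(-2))*(-12 - 3*(-2)) = -346 + 2*6*(-12 + 6) = -346 + 2*6*(-6) = -346 - 72 = -418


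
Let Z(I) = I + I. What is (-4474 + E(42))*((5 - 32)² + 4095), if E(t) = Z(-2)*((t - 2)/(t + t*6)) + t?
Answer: -1047747072/49 ≈ -2.1383e+7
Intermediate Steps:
Z(I) = 2*I
E(t) = t - 4*(-2 + t)/(7*t) (E(t) = (2*(-2))*((t - 2)/(t + t*6)) + t = -4*(-2 + t)/(t + 6*t) + t = -4*(-2 + t)/(7*t) + t = t - 4*(-2 + t)/(7*t))
(-4474 + E(42))*((5 - 32)² + 4095) = (-4474 + (-4/7 + 42 + (8/7)/42))*((5 - 32)² + 4095) = (-4474 + (-4/7 + 42 + (8/7)*(1/42)))*((-27)² + 4095) = (-4474 + (-4/7 + 42 + 4/147))*(729 + 4095) = (-4474 + 6094/147)*4824 = -651584/147*4824 = -1047747072/49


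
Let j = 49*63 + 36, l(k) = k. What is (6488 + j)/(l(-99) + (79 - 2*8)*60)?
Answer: 9611/3681 ≈ 2.6110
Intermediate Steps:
j = 3123 (j = 3087 + 36 = 3123)
(6488 + j)/(l(-99) + (79 - 2*8)*60) = (6488 + 3123)/(-99 + (79 - 2*8)*60) = 9611/(-99 + (79 - 16)*60) = 9611/(-99 + 63*60) = 9611/(-99 + 3780) = 9611/3681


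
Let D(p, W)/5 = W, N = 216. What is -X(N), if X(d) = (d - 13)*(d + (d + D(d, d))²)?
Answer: -341005896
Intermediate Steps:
D(p, W) = 5*W
X(d) = (-13 + d)*(d + 36*d²) (X(d) = (d - 13)*(d + (d + 5*d)²) = (-13 + d)*(d + (6*d)²) = (-13 + d)*(d + 36*d²))
-X(N) = -216*(-13 - 467*216 + 36*216²) = -216*(-13 - 100872 + 36*46656) = -216*(-13 - 100872 + 1679616) = -216*1578731 = -1*341005896 = -341005896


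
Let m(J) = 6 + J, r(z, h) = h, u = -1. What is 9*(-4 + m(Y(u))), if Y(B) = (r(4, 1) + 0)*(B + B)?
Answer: 0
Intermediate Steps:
Y(B) = 2*B (Y(B) = (1 + 0)*(B + B) = 1*(2*B) = 2*B)
9*(-4 + m(Y(u))) = 9*(-4 + (6 + 2*(-1))) = 9*(-4 + (6 - 2)) = 9*(-4 + 4) = 9*0 = 0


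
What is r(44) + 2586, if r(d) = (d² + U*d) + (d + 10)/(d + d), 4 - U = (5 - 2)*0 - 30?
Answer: 264819/44 ≈ 6018.6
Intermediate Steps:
U = 34 (U = 4 - ((5 - 2)*0 - 30) = 4 - (3*0 - 30) = 4 - (0 - 30) = 4 - 1*(-30) = 4 + 30 = 34)
r(d) = d² + 34*d + (10 + d)/(2*d) (r(d) = (d² + 34*d) + (d + 10)/(d + d) = (d² + 34*d) + (10 + d)/((2*d)) = (d² + 34*d) + (10 + d)*(1/(2*d)) = (d² + 34*d) + (10 + d)/(2*d) = d² + 34*d + (10 + d)/(2*d))
r(44) + 2586 = (½ + 44² + 5/44 + 34*44) + 2586 = (½ + 1936 + 5*(1/44) + 1496) + 2586 = (½ + 1936 + 5/44 + 1496) + 2586 = 151035/44 + 2586 = 264819/44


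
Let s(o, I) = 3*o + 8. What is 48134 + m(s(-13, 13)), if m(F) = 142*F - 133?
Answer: 43599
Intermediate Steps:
s(o, I) = 8 + 3*o
m(F) = -133 + 142*F
48134 + m(s(-13, 13)) = 48134 + (-133 + 142*(8 + 3*(-13))) = 48134 + (-133 + 142*(8 - 39)) = 48134 + (-133 + 142*(-31)) = 48134 + (-133 - 4402) = 48134 - 4535 = 43599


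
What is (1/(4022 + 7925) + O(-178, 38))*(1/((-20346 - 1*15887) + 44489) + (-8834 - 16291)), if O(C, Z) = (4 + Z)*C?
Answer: 18526948920756229/98634432 ≈ 1.8783e+8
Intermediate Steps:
O(C, Z) = C*(4 + Z)
(1/(4022 + 7925) + O(-178, 38))*(1/((-20346 - 1*15887) + 44489) + (-8834 - 16291)) = (1/(4022 + 7925) - 178*(4 + 38))*(1/((-20346 - 1*15887) + 44489) + (-8834 - 16291)) = (1/11947 - 178*42)*(1/((-20346 - 15887) + 44489) - 25125) = (1/11947 - 7476)*(1/(-36233 + 44489) - 25125) = -89315771*(1/8256 - 25125)/11947 = -89315771/11947*(-207431999/8256) = 18526948920756229/98634432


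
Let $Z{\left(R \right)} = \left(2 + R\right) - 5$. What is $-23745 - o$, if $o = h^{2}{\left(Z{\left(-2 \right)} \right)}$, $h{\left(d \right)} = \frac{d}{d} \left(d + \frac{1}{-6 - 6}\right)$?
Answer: $- \frac{3423001}{144} \approx -23771.0$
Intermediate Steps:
$Z{\left(R \right)} = -3 + R$
$h{\left(d \right)} = - \frac{1}{12} + d$ ($h{\left(d \right)} = 1 \left(d + \frac{1}{-12}\right) = 1 \left(d - \frac{1}{12}\right) = 1 \left(- \frac{1}{12} + d\right) = - \frac{1}{12} + d$)
$o = \frac{3721}{144}$ ($o = \left(- \frac{1}{12} - 5\right)^{2} = \left(- \frac{61}{12}\right)^{2} = \frac{3721}{144} \approx 25.84$)
$-23745 - o = -23745 - \frac{3721}{144} = - \frac{3423001}{144}$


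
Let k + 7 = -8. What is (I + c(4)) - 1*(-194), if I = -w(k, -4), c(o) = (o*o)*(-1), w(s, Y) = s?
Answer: 193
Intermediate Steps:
k = -15 (k = -7 - 8 = -15)
c(o) = -o² (c(o) = o²*(-1) = -o²)
I = 15 (I = -1*(-15) = 15)
(I + c(4)) - 1*(-194) = (15 - 1*4²) - 1*(-194) = (15 - 1*16) + 194 = (15 - 16) + 194 = -1 + 194 = 193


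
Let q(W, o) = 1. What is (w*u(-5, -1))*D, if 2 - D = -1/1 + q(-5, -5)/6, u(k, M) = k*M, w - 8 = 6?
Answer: 595/3 ≈ 198.33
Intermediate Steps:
w = 14 (w = 8 + 6 = 14)
u(k, M) = M*k
D = 17/6 (D = 2 - (-1/1 + 1/6) = 2 - (-1*1 + 1*(1/6)) = 2 - (-1 + 1/6) = 2 - 1*(-5/6) = 2 + 5/6 = 17/6 ≈ 2.8333)
(w*u(-5, -1))*D = (14*(-1*(-5)))*(17/6) = (14*5)*(17/6) = 70*(17/6) = 595/3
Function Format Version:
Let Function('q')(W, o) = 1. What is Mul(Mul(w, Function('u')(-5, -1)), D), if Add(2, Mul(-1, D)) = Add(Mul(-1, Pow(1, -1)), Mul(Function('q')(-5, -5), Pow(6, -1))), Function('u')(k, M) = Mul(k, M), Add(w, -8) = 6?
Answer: Rational(595, 3) ≈ 198.33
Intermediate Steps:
w = 14 (w = Add(8, 6) = 14)
Function('u')(k, M) = Mul(M, k)
D = Rational(17, 6) (D = Add(2, Mul(-1, Add(Mul(-1, Pow(1, -1)), Mul(1, Pow(6, -1))))) = Add(2, Mul(-1, Add(Mul(-1, 1), Mul(1, Rational(1, 6))))) = Add(2, Mul(-1, Add(-1, Rational(1, 6)))) = Add(2, Mul(-1, Rational(-5, 6))) = Add(2, Rational(5, 6)) = Rational(17, 6) ≈ 2.8333)
Mul(Mul(w, Function('u')(-5, -1)), D) = Mul(Mul(14, Mul(-1, -5)), Rational(17, 6)) = Mul(Mul(14, 5), Rational(17, 6)) = Mul(70, Rational(17, 6)) = Rational(595, 3)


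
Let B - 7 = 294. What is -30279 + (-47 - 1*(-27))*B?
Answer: -36299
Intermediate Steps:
B = 301 (B = 7 + 294 = 301)
-30279 + (-47 - 1*(-27))*B = -30279 + (-47 - 1*(-27))*301 = -30279 + (-47 + 27)*301 = -30279 - 20*301 = -30279 - 6020 = -36299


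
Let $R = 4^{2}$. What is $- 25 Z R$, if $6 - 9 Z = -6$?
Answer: $- \frac{1600}{3} \approx -533.33$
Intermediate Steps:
$Z = \frac{4}{3}$ ($Z = \frac{2}{3} - - \frac{2}{3} = \frac{2}{3} + \frac{2}{3} = \frac{4}{3} \approx 1.3333$)
$R = 16$
$- 25 Z R = \left(-25\right) \frac{4}{3} \cdot 16 = \left(- \frac{100}{3}\right) 16 = - \frac{1600}{3}$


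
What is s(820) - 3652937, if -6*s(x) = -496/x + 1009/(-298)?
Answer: -1338947284183/366540 ≈ -3.6529e+6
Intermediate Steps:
s(x) = 1009/1788 + 248/(3*x) (s(x) = -(-496/x + 1009/(-298))/6 = -(-496/x + 1009*(-1/298))/6 = -(-496/x - 1009/298)/6 = -(-1009/298 - 496/x)/6 = 1009/1788 + 248/(3*x))
s(820) - 3652937 = (1/1788)*(147808 + 1009*820)/820 - 3652937 = (1/1788)*(1/820)*(147808 + 827380) - 3652937 = (1/1788)*(1/820)*975188 - 3652937 = 243797/366540 - 3652937 = -1338947284183/366540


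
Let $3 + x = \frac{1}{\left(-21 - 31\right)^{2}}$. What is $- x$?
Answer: $\frac{8111}{2704} \approx 2.9996$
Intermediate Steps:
$x = - \frac{8111}{2704}$ ($x = -3 + \frac{1}{\left(-21 - 31\right)^{2}} = -3 + \frac{1}{\left(-52\right)^{2}} = -3 + \frac{1}{2704} = - \frac{8111}{2704} \approx -2.9996$)
$- x = \left(-1\right) \left(- \frac{8111}{2704}\right) = \frac{8111}{2704}$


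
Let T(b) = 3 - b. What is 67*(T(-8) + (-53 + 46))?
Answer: 268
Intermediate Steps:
67*(T(-8) + (-53 + 46)) = 67*((3 - 1*(-8)) + (-53 + 46)) = 67*((3 + 8) - 7) = 67*(11 - 7) = 67*4 = 268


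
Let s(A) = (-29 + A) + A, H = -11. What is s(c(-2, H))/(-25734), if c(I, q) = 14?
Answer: 1/25734 ≈ 3.8859e-5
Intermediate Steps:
s(A) = -29 + 2*A
s(c(-2, H))/(-25734) = (-29 + 2*14)/(-25734) = (-29 + 28)*(-1/25734) = -1*(-1/25734) = 1/25734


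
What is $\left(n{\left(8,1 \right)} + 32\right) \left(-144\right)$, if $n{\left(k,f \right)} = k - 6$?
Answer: $-4896$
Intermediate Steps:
$n{\left(k,f \right)} = -6 + k$
$\left(n{\left(8,1 \right)} + 32\right) \left(-144\right) = \left(\left(-6 + 8\right) + 32\right) \left(-144\right) = \left(2 + 32\right) \left(-144\right) = 34 \left(-144\right) = -4896$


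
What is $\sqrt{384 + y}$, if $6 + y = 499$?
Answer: $\sqrt{877} \approx 29.614$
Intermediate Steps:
$y = 493$ ($y = -6 + 499 = 493$)
$\sqrt{384 + y} = \sqrt{384 + 493} = \sqrt{877}$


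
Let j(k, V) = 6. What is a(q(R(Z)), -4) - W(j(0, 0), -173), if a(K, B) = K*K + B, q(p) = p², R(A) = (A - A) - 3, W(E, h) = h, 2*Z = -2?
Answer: 250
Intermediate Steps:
Z = -1 (Z = (½)*(-2) = -1)
R(A) = -3 (R(A) = 0 - 3 = -3)
a(K, B) = B + K² (a(K, B) = K² + B = B + K²)
a(q(R(Z)), -4) - W(j(0, 0), -173) = (-4 + ((-3)²)²) - 1*(-173) = (-4 + 9²) + 173 = (-4 + 81) + 173 = 77 + 173 = 250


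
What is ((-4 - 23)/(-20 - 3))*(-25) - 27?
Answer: -1296/23 ≈ -56.348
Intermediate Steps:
((-4 - 23)/(-20 - 3))*(-25) - 27 = -27/(-23)*(-25) - 27 = -27*(-1/23)*(-25) - 27 = (27/23)*(-25) - 27 = -675/23 - 27 = -1296/23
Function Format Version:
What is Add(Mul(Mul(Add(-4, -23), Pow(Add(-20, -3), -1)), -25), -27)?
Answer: Rational(-1296, 23) ≈ -56.348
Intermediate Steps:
Add(Mul(Mul(Add(-4, -23), Pow(Add(-20, -3), -1)), -25), -27) = Add(Mul(Mul(-27, Pow(-23, -1)), -25), -27) = Add(Mul(Mul(-27, Rational(-1, 23)), -25), -27) = Add(Mul(Rational(27, 23), -25), -27) = Add(Rational(-675, 23), -27) = Rational(-1296, 23)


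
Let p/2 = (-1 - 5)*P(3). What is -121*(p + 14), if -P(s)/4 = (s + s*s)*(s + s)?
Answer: -419870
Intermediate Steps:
P(s) = -8*s*(s + s²) (P(s) = -4*(s + s*s)*(s + s) = -4*(s + s²)*2*s = -8*s*(s + s²))
p = 3456 (p = 2*((-1 - 5)*(8*3²*(-1 - 1*3))) = 2*(-48*9*(-1 - 3)) = 2*(-48*9*(-4)) = 2*(-6*(-288)) = 2*1728 = 3456)
-121*(p + 14) = -121*(3456 + 14) = -121*3470 = -419870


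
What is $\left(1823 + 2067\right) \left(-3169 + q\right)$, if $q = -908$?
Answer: $-15859530$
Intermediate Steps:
$\left(1823 + 2067\right) \left(-3169 + q\right) = \left(1823 + 2067\right) \left(-3169 - 908\right) = 3890 \left(-4077\right) = -15859530$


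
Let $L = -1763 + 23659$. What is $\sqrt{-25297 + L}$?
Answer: $i \sqrt{3401} \approx 58.318 i$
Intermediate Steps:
$L = 21896$
$\sqrt{-25297 + L} = \sqrt{-25297 + 21896} = \sqrt{-3401} = i \sqrt{3401}$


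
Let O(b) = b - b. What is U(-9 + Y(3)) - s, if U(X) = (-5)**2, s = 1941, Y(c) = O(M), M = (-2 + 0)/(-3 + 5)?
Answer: -1916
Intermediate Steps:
M = -1 (M = -2/2 = -2*1/2 = -1)
O(b) = 0
Y(c) = 0
U(X) = 25
U(-9 + Y(3)) - s = 25 - 1*1941 = 25 - 1941 = -1916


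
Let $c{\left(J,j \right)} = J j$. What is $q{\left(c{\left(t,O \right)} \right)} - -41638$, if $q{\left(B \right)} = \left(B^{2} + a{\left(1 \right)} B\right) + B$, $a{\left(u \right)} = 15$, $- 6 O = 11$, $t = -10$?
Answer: $\frac{380407}{9} \approx 42267.0$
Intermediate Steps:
$O = - \frac{11}{6}$ ($O = \left(- \frac{1}{6}\right) 11 = - \frac{11}{6} \approx -1.8333$)
$q{\left(B \right)} = B^{2} + 16 B$ ($q{\left(B \right)} = \left(B^{2} + 15 B\right) + B = B^{2} + 16 B$)
$q{\left(c{\left(t,O \right)} \right)} - -41638 = \left(-10\right) \left(- \frac{11}{6}\right) \left(16 - - \frac{55}{3}\right) - -41638 = \frac{55 \left(16 + \frac{55}{3}\right)}{3} + 41638 = \frac{55}{3} \cdot \frac{103}{3} + 41638 = \frac{5665}{9} + 41638 = \frac{380407}{9}$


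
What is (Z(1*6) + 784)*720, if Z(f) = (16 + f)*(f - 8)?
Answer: 532800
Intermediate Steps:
Z(f) = (-8 + f)*(16 + f) (Z(f) = (16 + f)*(-8 + f) = (-8 + f)*(16 + f))
(Z(1*6) + 784)*720 = ((-128 + (1*6)² + 8*(1*6)) + 784)*720 = ((-128 + 6² + 8*6) + 784)*720 = ((-128 + 36 + 48) + 784)*720 = (-44 + 784)*720 = 740*720 = 532800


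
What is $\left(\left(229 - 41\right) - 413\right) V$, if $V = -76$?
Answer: $17100$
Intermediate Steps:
$\left(\left(229 - 41\right) - 413\right) V = \left(\left(229 - 41\right) - 413\right) \left(-76\right) = \left(188 - 413\right) \left(-76\right) = \left(-225\right) \left(-76\right) = 17100$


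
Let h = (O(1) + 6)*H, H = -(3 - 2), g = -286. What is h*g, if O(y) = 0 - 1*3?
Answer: 858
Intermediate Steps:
H = -1 (H = -1*1 = -1)
O(y) = -3 (O(y) = 0 - 3 = -3)
h = -3 (h = (-3 + 6)*(-1) = 3*(-1) = -3)
h*g = -3*(-286) = 858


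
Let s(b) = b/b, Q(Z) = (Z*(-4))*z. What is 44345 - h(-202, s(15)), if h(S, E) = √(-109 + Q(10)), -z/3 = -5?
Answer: 44345 - I*√709 ≈ 44345.0 - 26.627*I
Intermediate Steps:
z = 15 (z = -3*(-5) = 15)
Q(Z) = -60*Z (Q(Z) = (Z*(-4))*15 = -4*Z*15 = -60*Z)
s(b) = 1
h(S, E) = I*√709 (h(S, E) = √(-109 - 60*10) = √(-109 - 600) = √(-709) = I*√709)
44345 - h(-202, s(15)) = 44345 - I*√709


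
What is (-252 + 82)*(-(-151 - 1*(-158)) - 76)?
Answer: 14110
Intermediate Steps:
(-252 + 82)*(-(-151 - 1*(-158)) - 76) = -170*(-(-151 + 158) - 76) = -170*(-1*7 - 76) = -170*(-7 - 76) = -170*(-83) = 14110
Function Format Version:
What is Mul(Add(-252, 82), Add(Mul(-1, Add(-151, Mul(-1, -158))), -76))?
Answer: 14110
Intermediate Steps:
Mul(Add(-252, 82), Add(Mul(-1, Add(-151, Mul(-1, -158))), -76)) = Mul(-170, Add(Mul(-1, Add(-151, 158)), -76)) = Mul(-170, Add(Mul(-1, 7), -76)) = Mul(-170, Add(-7, -76)) = Mul(-170, -83) = 14110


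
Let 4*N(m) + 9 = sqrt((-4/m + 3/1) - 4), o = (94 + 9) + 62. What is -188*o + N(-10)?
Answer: -124089/4 + I*sqrt(15)/20 ≈ -31022.0 + 0.19365*I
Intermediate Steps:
o = 165 (o = 103 + 62 = 165)
N(m) = -9/4 + sqrt(-1 - 4/m)/4 (N(m) = -9/4 + sqrt((-4/m + 3/1) - 4)/4 = -9/4 + sqrt((-4/m + 3*1) - 4)/4 = -9/4 + sqrt((-4/m + 3) - 4)/4 = -9/4 + sqrt((3 - 4/m) - 4)/4 = -9/4 + sqrt(-1 - 4/m)/4)
-188*o + N(-10) = -188*165 + (-9/4 + sqrt((-4 - 1*(-10))/(-10))/4) = -31020 + (-9/4 + sqrt(-(-4 + 10)/10)/4) = -31020 + (-9/4 + sqrt(-1/10*6)/4) = -31020 + (-9/4 + sqrt(-3/5)/4) = -31020 + (-9/4 + (I*sqrt(15)/5)/4) = -31020 + (-9/4 + I*sqrt(15)/20) = -124089/4 + I*sqrt(15)/20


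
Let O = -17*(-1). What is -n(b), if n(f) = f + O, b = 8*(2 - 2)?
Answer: -17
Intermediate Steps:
O = 17
b = 0 (b = 8*0 = 0)
n(f) = 17 + f (n(f) = f + 17 = 17 + f)
-n(b) = -(17 + 0) = -1*17 = -17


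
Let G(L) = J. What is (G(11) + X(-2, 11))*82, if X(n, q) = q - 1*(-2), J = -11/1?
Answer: 164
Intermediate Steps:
J = -11 (J = -11*1 = -11)
X(n, q) = 2 + q (X(n, q) = q + 2 = 2 + q)
G(L) = -11
(G(11) + X(-2, 11))*82 = (-11 + (2 + 11))*82 = (-11 + 13)*82 = 2*82 = 164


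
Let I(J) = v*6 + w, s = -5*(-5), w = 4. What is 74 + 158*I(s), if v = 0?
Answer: 706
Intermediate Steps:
s = 25
I(J) = 4 (I(J) = 0*6 + 4 = 0 + 4 = 4)
74 + 158*I(s) = 74 + 158*4 = 74 + 632 = 706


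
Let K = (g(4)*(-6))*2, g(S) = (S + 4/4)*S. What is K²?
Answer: 57600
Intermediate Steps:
g(S) = S*(1 + S) (g(S) = (S + 4*(¼))*S = (S + 1)*S = (1 + S)*S = S*(1 + S))
K = -240 (K = ((4*(1 + 4))*(-6))*2 = ((4*5)*(-6))*2 = (20*(-6))*2 = -120*2 = -240)
K² = (-240)² = 57600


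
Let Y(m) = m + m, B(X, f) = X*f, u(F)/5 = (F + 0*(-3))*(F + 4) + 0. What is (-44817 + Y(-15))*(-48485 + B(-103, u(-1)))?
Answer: 2105118180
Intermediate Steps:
u(F) = 5*F*(4 + F) (u(F) = 5*((F + 0*(-3))*(F + 4) + 0) = 5*((F + 0)*(4 + F) + 0) = 5*(F*(4 + F) + 0) = 5*(F*(4 + F)) = 5*F*(4 + F))
Y(m) = 2*m
(-44817 + Y(-15))*(-48485 + B(-103, u(-1))) = (-44817 + 2*(-15))*(-48485 - 515*(-1)*(4 - 1)) = (-44817 - 30)*(-48485 - 515*(-1)*3) = -44847*(-48485 - 103*(-15)) = -44847*(-48485 + 1545) = -44847*(-46940) = 2105118180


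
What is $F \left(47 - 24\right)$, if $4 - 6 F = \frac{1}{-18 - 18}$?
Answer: $\frac{3335}{216} \approx 15.44$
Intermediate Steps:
$F = \frac{145}{216}$ ($F = \frac{2}{3} - \frac{1}{6 \left(-18 - 18\right)} = \frac{2}{3} - \frac{1}{6 \left(-36\right)} = \frac{2}{3} - - \frac{1}{216} = \frac{2}{3} + \frac{1}{216} = \frac{145}{216} \approx 0.6713$)
$F \left(47 - 24\right) = \frac{145 \left(47 - 24\right)}{216} = \frac{145}{216} \cdot 23 = \frac{3335}{216}$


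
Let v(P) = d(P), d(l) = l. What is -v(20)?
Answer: -20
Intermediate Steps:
v(P) = P
-v(20) = -1*20 = -20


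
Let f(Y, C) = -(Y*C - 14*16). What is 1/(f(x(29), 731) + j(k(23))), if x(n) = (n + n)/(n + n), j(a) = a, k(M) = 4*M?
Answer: -1/415 ≈ -0.0024096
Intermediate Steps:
x(n) = 1 (x(n) = (2*n)/((2*n)) = (2*n)*(1/(2*n)) = 1)
f(Y, C) = 224 - C*Y (f(Y, C) = -(C*Y - 224) = -(-224 + C*Y) = 224 - C*Y)
1/(f(x(29), 731) + j(k(23))) = 1/((224 - 1*731*1) + 4*23) = 1/((224 - 731) + 92) = 1/(-507 + 92) = 1/(-415) = -1/415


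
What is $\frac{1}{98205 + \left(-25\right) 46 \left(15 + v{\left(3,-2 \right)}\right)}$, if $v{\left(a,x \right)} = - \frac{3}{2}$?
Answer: $\frac{1}{82680} \approx 1.2095 \cdot 10^{-5}$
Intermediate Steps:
$v{\left(a,x \right)} = - \frac{3}{2}$ ($v{\left(a,x \right)} = \left(-3\right) \frac{1}{2} = - \frac{3}{2}$)
$\frac{1}{98205 + \left(-25\right) 46 \left(15 + v{\left(3,-2 \right)}\right)} = \frac{1}{98205 + \left(-25\right) 46 \left(15 - \frac{3}{2}\right)} = \frac{1}{98205 - 15525} = \frac{1}{82680}$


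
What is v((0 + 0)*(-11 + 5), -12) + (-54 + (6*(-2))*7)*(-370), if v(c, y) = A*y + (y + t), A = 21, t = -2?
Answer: 50794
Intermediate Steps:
v(c, y) = -2 + 22*y (v(c, y) = 21*y + (y - 2) = 21*y + (-2 + y) = -2 + 22*y)
v((0 + 0)*(-11 + 5), -12) + (-54 + (6*(-2))*7)*(-370) = (-2 + 22*(-12)) + (-54 + (6*(-2))*7)*(-370) = (-2 - 264) + (-54 - 12*7)*(-370) = -266 + (-54 - 84)*(-370) = -266 - 138*(-370) = -266 + 51060 = 50794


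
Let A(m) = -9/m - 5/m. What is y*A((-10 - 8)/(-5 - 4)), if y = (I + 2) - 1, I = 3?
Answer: -28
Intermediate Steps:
y = 4 (y = (3 + 2) - 1 = 5 - 1 = 4)
A(m) = -14/m
y*A((-10 - 8)/(-5 - 4)) = 4*(-14*(-5 - 4)/(-10 - 8)) = 4*(-14/((-18/(-9)))) = 4*(-14/((-18*(-1/9)))) = 4*(-14/2) = 4*(-14*1/2) = 4*(-7) = -28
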